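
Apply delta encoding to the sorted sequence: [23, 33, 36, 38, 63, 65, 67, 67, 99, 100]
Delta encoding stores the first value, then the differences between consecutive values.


First value: 23
Deltas:
  33 - 23 = 10
  36 - 33 = 3
  38 - 36 = 2
  63 - 38 = 25
  65 - 63 = 2
  67 - 65 = 2
  67 - 67 = 0
  99 - 67 = 32
  100 - 99 = 1


Delta encoded: [23, 10, 3, 2, 25, 2, 2, 0, 32, 1]


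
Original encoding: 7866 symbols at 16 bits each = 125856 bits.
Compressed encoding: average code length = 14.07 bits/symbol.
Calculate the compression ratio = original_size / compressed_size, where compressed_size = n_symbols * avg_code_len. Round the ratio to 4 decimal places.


original_size = n_symbols * orig_bits = 7866 * 16 = 125856 bits
compressed_size = n_symbols * avg_code_len = 7866 * 14.07 = 110674.62 bits
ratio = original_size / compressed_size = 125856 / 110674.62 = 1.1372

Compression ratio = 1.1372


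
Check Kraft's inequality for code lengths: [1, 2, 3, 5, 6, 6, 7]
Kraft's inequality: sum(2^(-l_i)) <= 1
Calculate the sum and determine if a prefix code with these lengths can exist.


Sum = 2^(-1) + 2^(-2) + 2^(-3) + 2^(-5) + 2^(-6) + 2^(-6) + 2^(-7)
    = 0.5 + 0.25 + 0.125 + 0.03125 + 0.015625 + 0.015625 + 0.0078125
    = 121/128 = 0.9453125
Since 0.9453125 <= 1, Kraft's inequality IS satisfied.
A prefix code with these lengths CAN exist.

Kraft sum = 0.9453125. Satisfied.


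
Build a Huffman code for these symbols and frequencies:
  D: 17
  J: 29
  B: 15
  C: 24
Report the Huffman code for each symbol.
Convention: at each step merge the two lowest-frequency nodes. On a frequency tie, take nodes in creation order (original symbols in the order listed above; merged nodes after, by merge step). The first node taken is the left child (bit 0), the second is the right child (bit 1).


Huffman tree construction:
Step 1: Merge B(15) + D(17) = 32
Step 2: Merge C(24) + J(29) = 53
Step 3: Merge (B+D)(32) + (C+J)(53) = 85
Read each symbol's code off the tree from the root (left child = 0, right child = 1).

Codes:
  D: 01 (length 2)
  J: 11 (length 2)
  B: 00 (length 2)
  C: 10 (length 2)
Average code length: 170/85 = 2.0000 bits/symbol


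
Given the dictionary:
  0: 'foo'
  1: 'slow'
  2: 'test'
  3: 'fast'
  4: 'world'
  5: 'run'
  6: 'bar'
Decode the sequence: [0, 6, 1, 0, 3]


Look up each index in the dictionary:
  0 -> 'foo'
  6 -> 'bar'
  1 -> 'slow'
  0 -> 'foo'
  3 -> 'fast'

Decoded: "foo bar slow foo fast"


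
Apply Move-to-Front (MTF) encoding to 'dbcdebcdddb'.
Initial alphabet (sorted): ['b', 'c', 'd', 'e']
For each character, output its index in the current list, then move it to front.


MTF encoding:
'd': index 2 in ['b', 'c', 'd', 'e'] -> ['d', 'b', 'c', 'e']
'b': index 1 in ['d', 'b', 'c', 'e'] -> ['b', 'd', 'c', 'e']
'c': index 2 in ['b', 'd', 'c', 'e'] -> ['c', 'b', 'd', 'e']
'd': index 2 in ['c', 'b', 'd', 'e'] -> ['d', 'c', 'b', 'e']
'e': index 3 in ['d', 'c', 'b', 'e'] -> ['e', 'd', 'c', 'b']
'b': index 3 in ['e', 'd', 'c', 'b'] -> ['b', 'e', 'd', 'c']
'c': index 3 in ['b', 'e', 'd', 'c'] -> ['c', 'b', 'e', 'd']
'd': index 3 in ['c', 'b', 'e', 'd'] -> ['d', 'c', 'b', 'e']
'd': index 0 in ['d', 'c', 'b', 'e'] -> ['d', 'c', 'b', 'e']
'd': index 0 in ['d', 'c', 'b', 'e'] -> ['d', 'c', 'b', 'e']
'b': index 2 in ['d', 'c', 'b', 'e'] -> ['b', 'd', 'c', 'e']


Output: [2, 1, 2, 2, 3, 3, 3, 3, 0, 0, 2]


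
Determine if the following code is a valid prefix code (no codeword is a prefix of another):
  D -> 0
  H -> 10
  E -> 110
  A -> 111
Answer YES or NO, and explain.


Checking each pair (does one codeword prefix another?):
  D='0' vs H='10': no prefix
  D='0' vs E='110': no prefix
  D='0' vs A='111': no prefix
  H='10' vs D='0': no prefix
  H='10' vs E='110': no prefix
  H='10' vs A='111': no prefix
  E='110' vs D='0': no prefix
  E='110' vs H='10': no prefix
  E='110' vs A='111': no prefix
  A='111' vs D='0': no prefix
  A='111' vs H='10': no prefix
  A='111' vs E='110': no prefix
No violation found over all pairs.

YES -- this is a valid prefix code. No codeword is a prefix of any other codeword.


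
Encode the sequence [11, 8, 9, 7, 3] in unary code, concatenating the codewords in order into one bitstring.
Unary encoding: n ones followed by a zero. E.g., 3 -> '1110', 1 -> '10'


Encode each number as n ones followed by a terminating 0:
  11 -> 111111111110 (12 bits)
  8 -> 111111110 (9 bits)
  9 -> 1111111110 (10 bits)
  7 -> 11111110 (8 bits)
  3 -> 1110 (4 bits)
Total length = 12 + 9 + 10 + 8 + 4 = 43 bits.

Unary([11, 8, 9, 7, 3]) = 1111111111101111111101111111110111111101110 (43 bits)


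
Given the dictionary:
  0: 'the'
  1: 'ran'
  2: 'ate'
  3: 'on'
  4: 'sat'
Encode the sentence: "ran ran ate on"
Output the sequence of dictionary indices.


Look up each word in the dictionary:
  'ran' -> 1
  'ran' -> 1
  'ate' -> 2
  'on' -> 3

Encoded: [1, 1, 2, 3]


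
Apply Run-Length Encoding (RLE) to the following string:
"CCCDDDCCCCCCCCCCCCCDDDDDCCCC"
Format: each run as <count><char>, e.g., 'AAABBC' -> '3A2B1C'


Scanning runs left to right:
  i=0: run of 'C' x 3 -> '3C'
  i=3: run of 'D' x 3 -> '3D'
  i=6: run of 'C' x 13 -> '13C'
  i=19: run of 'D' x 5 -> '5D'
  i=24: run of 'C' x 4 -> '4C'

RLE = 3C3D13C5D4C


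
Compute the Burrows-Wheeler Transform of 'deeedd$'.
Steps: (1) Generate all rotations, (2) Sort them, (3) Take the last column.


Rotations (sorted):
  0: $deeedd -> last char: d
  1: d$deeed -> last char: d
  2: dd$deee -> last char: e
  3: deeedd$ -> last char: $
  4: edd$dee -> last char: e
  5: eedd$de -> last char: e
  6: eeedd$d -> last char: d


BWT = dde$eed


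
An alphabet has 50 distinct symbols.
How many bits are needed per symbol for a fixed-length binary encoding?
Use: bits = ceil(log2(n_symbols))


log2(50) = 5.6439
Bracket: 2^5 = 32 < 50 <= 2^6 = 64
So ceil(log2(50)) = 6

bits = ceil(log2(50)) = ceil(5.6439) = 6 bits


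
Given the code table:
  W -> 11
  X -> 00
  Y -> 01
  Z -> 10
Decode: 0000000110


Decoding:
00 -> X
00 -> X
00 -> X
01 -> Y
10 -> Z


Result: XXXYZ


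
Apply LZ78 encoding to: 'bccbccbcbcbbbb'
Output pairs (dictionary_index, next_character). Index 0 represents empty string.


LZ78 encoding steps:
Dictionary: {0: ''}
Step 1: w='' (idx 0), next='b' -> output (0, 'b'), add 'b' as idx 1
Step 2: w='' (idx 0), next='c' -> output (0, 'c'), add 'c' as idx 2
Step 3: w='c' (idx 2), next='b' -> output (2, 'b'), add 'cb' as idx 3
Step 4: w='c' (idx 2), next='c' -> output (2, 'c'), add 'cc' as idx 4
Step 5: w='b' (idx 1), next='c' -> output (1, 'c'), add 'bc' as idx 5
Step 6: w='bc' (idx 5), next='b' -> output (5, 'b'), add 'bcb' as idx 6
Step 7: w='b' (idx 1), next='b' -> output (1, 'b'), add 'bb' as idx 7
Step 8: w='b' (idx 1), end of input -> output (1, '')


Encoded: [(0, 'b'), (0, 'c'), (2, 'b'), (2, 'c'), (1, 'c'), (5, 'b'), (1, 'b'), (1, '')]


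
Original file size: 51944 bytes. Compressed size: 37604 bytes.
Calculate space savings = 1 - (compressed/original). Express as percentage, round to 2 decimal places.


ratio = compressed/original = 37604/51944 = 0.723933
savings = 1 - ratio = 1 - 0.723933 = 0.276067
as a percentage: 0.276067 * 100 = 27.61%

Space savings = 1 - 37604/51944 = 27.61%


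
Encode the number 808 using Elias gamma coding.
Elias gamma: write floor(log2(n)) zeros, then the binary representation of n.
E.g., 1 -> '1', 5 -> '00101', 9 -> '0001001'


num_bits = floor(log2(808)) + 1 = 10
leading_zeros = num_bits - 1 = 9
binary(808) = 1100101000

Elias gamma(808) = '000000000' + '1100101000' = 0000000001100101000 (19 bits)


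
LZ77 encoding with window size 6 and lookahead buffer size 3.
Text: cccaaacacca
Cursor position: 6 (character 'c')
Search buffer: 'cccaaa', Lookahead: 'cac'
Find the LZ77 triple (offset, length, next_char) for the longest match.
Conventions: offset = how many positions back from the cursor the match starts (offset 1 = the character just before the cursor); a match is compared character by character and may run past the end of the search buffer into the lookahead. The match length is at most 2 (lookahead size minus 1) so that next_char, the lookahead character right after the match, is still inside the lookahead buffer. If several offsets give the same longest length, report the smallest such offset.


Try each offset into the search buffer:
  offset=1 (pos 5, char 'a'): match length 0
  offset=2 (pos 4, char 'a'): match length 0
  offset=3 (pos 3, char 'a'): match length 0
  offset=4 (pos 2, char 'c'): match length 2
  offset=5 (pos 1, char 'c'): match length 1
  offset=6 (pos 0, char 'c'): match length 1
Longest match has length 2 at offset 4.
next_char = character at position 6 + 2 = 8 -> 'c'

Best match: offset=4, length=2 (matching 'ca' starting at position 2)
LZ77 triple: (4, 2, 'c')


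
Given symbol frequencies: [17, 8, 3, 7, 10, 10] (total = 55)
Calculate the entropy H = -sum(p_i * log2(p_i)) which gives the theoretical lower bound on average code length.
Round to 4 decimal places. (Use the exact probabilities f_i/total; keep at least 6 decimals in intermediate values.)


Per-symbol terms -p_i * log2(p_i) with p_i = f_i/55:
  p = 17/55 = 0.309091: log2(p) = -1.693897, -p*log2(p) = 0.523568
  p = 8/55 = 0.145455: log2(p) = -2.781360, -p*log2(p) = 0.404561
  p = 3/55 = 0.054545: log2(p) = -4.196397, -p*log2(p) = 0.228894
  p = 7/55 = 0.127273: log2(p) = -2.974005, -p*log2(p) = 0.378510
  p = 10/55 = 0.181818: log2(p) = -2.459432, -p*log2(p) = 0.447169
  p = 10/55 = 0.181818: log2(p) = -2.459432, -p*log2(p) = 0.447169
H = 0.523568 + 0.404561 + 0.228894 + 0.378510 + 0.447169 + 0.447169 = 2.429871

H = 2.4299 bits/symbol


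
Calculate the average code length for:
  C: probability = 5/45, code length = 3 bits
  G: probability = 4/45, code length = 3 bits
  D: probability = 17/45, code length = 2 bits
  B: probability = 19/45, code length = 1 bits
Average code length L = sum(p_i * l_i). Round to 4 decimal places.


Weighted contributions p_i * l_i:
  C: (5/45) * 3 = 15/45
  G: (4/45) * 3 = 12/45
  D: (17/45) * 2 = 34/45
  B: (19/45) * 1 = 19/45
Sum = (15 + 12 + 34 + 19)/45 = 80/45

L = 80/45 = 1.7778 bits/symbol


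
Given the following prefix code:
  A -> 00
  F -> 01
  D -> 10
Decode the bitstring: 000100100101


Decoding step by step:
Bits 00 -> A
Bits 01 -> F
Bits 00 -> A
Bits 10 -> D
Bits 01 -> F
Bits 01 -> F


Decoded message: AFADFF


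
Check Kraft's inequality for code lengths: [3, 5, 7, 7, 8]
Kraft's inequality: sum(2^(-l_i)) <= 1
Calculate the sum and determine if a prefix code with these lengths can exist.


Sum = 2^(-3) + 2^(-5) + 2^(-7) + 2^(-7) + 2^(-8)
    = 0.125 + 0.03125 + 0.0078125 + 0.0078125 + 0.00390625
    = 45/256 = 0.17578125
Since 0.17578125 <= 1, Kraft's inequality IS satisfied.
A prefix code with these lengths CAN exist.

Kraft sum = 0.17578125. Satisfied.


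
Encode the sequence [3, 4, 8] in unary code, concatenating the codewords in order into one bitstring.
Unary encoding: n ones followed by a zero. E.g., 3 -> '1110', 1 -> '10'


Encode each number as n ones followed by a terminating 0:
  3 -> 1110 (4 bits)
  4 -> 11110 (5 bits)
  8 -> 111111110 (9 bits)
Total length = 4 + 5 + 9 = 18 bits.

Unary([3, 4, 8]) = 111011110111111110 (18 bits)


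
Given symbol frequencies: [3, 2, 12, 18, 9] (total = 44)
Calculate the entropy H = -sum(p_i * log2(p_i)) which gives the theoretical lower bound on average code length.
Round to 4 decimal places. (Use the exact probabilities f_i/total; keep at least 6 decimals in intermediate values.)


Per-symbol terms -p_i * log2(p_i) with p_i = f_i/44:
  p = 3/44 = 0.068182: log2(p) = -3.874469, -p*log2(p) = 0.264168
  p = 2/44 = 0.045455: log2(p) = -4.459432, -p*log2(p) = 0.202701
  p = 12/44 = 0.272727: log2(p) = -1.874469, -p*log2(p) = 0.511219
  p = 18/44 = 0.409091: log2(p) = -1.289507, -p*log2(p) = 0.527525
  p = 9/44 = 0.204545: log2(p) = -2.289507, -p*log2(p) = 0.468308
H = 0.264168 + 0.202701 + 0.511219 + 0.527525 + 0.468308 = 1.973921

H = 1.9739 bits/symbol


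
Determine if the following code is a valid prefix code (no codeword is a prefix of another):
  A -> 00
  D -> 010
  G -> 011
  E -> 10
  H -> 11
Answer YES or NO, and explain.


Checking each pair (does one codeword prefix another?):
  A='00' vs D='010': no prefix
  A='00' vs G='011': no prefix
  A='00' vs E='10': no prefix
  A='00' vs H='11': no prefix
  D='010' vs A='00': no prefix
  D='010' vs G='011': no prefix
  D='010' vs E='10': no prefix
  D='010' vs H='11': no prefix
  G='011' vs A='00': no prefix
  G='011' vs D='010': no prefix
  G='011' vs E='10': no prefix
  G='011' vs H='11': no prefix
  E='10' vs A='00': no prefix
  E='10' vs D='010': no prefix
  E='10' vs G='011': no prefix
  E='10' vs H='11': no prefix
  H='11' vs A='00': no prefix
  H='11' vs D='010': no prefix
  H='11' vs G='011': no prefix
  H='11' vs E='10': no prefix
No violation found over all pairs.

YES -- this is a valid prefix code. No codeword is a prefix of any other codeword.


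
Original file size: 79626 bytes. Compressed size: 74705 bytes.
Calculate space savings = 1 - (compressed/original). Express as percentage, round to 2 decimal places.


ratio = compressed/original = 74705/79626 = 0.938199
savings = 1 - ratio = 1 - 0.938199 = 0.061801
as a percentage: 0.061801 * 100 = 6.18%

Space savings = 1 - 74705/79626 = 6.18%


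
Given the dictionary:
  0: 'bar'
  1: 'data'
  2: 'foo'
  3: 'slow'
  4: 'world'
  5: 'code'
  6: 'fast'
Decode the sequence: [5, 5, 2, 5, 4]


Look up each index in the dictionary:
  5 -> 'code'
  5 -> 'code'
  2 -> 'foo'
  5 -> 'code'
  4 -> 'world'

Decoded: "code code foo code world"


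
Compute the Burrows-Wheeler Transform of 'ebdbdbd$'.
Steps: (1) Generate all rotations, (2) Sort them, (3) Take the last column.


Rotations (sorted):
  0: $ebdbdbd -> last char: d
  1: bd$ebdbd -> last char: d
  2: bdbd$ebd -> last char: d
  3: bdbdbd$e -> last char: e
  4: d$ebdbdb -> last char: b
  5: dbd$ebdb -> last char: b
  6: dbdbd$eb -> last char: b
  7: ebdbdbd$ -> last char: $


BWT = dddebbb$


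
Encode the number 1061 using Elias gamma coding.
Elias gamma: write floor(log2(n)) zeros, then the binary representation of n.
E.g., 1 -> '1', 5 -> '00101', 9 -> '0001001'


num_bits = floor(log2(1061)) + 1 = 11
leading_zeros = num_bits - 1 = 10
binary(1061) = 10000100101

Elias gamma(1061) = '0000000000' + '10000100101' = 000000000010000100101 (21 bits)


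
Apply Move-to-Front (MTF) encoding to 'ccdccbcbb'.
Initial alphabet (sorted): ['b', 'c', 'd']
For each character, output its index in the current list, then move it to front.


MTF encoding:
'c': index 1 in ['b', 'c', 'd'] -> ['c', 'b', 'd']
'c': index 0 in ['c', 'b', 'd'] -> ['c', 'b', 'd']
'd': index 2 in ['c', 'b', 'd'] -> ['d', 'c', 'b']
'c': index 1 in ['d', 'c', 'b'] -> ['c', 'd', 'b']
'c': index 0 in ['c', 'd', 'b'] -> ['c', 'd', 'b']
'b': index 2 in ['c', 'd', 'b'] -> ['b', 'c', 'd']
'c': index 1 in ['b', 'c', 'd'] -> ['c', 'b', 'd']
'b': index 1 in ['c', 'b', 'd'] -> ['b', 'c', 'd']
'b': index 0 in ['b', 'c', 'd'] -> ['b', 'c', 'd']


Output: [1, 0, 2, 1, 0, 2, 1, 1, 0]


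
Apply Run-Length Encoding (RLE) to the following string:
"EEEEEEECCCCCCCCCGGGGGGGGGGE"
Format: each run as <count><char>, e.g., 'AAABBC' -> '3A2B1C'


Scanning runs left to right:
  i=0: run of 'E' x 7 -> '7E'
  i=7: run of 'C' x 9 -> '9C'
  i=16: run of 'G' x 10 -> '10G'
  i=26: run of 'E' x 1 -> '1E'

RLE = 7E9C10G1E


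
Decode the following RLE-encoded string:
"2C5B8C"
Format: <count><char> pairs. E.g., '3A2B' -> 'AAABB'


Expanding each <count><char> pair:
  2C -> 'CC'
  5B -> 'BBBBB'
  8C -> 'CCCCCCCC'

Decoded = CCBBBBBCCCCCCCC


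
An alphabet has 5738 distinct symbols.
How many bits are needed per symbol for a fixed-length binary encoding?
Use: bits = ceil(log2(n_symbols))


log2(5738) = 12.4863
Bracket: 2^12 = 4096 < 5738 <= 2^13 = 8192
So ceil(log2(5738)) = 13

bits = ceil(log2(5738)) = ceil(12.4863) = 13 bits


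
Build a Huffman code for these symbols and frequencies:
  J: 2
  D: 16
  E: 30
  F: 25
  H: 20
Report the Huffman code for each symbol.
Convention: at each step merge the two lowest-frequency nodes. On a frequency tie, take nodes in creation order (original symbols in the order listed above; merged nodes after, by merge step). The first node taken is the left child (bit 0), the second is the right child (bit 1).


Huffman tree construction:
Step 1: Merge J(2) + D(16) = 18
Step 2: Merge (J+D)(18) + H(20) = 38
Step 3: Merge F(25) + E(30) = 55
Step 4: Merge ((J+D)+H)(38) + (F+E)(55) = 93
Read each symbol's code off the tree from the root (left child = 0, right child = 1).

Codes:
  J: 000 (length 3)
  D: 001 (length 3)
  E: 11 (length 2)
  F: 10 (length 2)
  H: 01 (length 2)
Average code length: 204/93 = 2.1935 bits/symbol


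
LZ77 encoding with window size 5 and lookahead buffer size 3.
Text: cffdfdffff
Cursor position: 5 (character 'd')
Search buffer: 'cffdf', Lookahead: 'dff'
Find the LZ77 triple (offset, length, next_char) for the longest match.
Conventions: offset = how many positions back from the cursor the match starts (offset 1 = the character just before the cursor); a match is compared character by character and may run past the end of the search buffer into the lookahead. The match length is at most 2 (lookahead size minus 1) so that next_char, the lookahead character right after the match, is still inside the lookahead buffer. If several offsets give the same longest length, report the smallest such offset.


Try each offset into the search buffer:
  offset=1 (pos 4, char 'f'): match length 0
  offset=2 (pos 3, char 'd'): match length 2
  offset=3 (pos 2, char 'f'): match length 0
  offset=4 (pos 1, char 'f'): match length 0
  offset=5 (pos 0, char 'c'): match length 0
Longest match has length 2 at offset 2.
next_char = character at position 5 + 2 = 7 -> 'f'

Best match: offset=2, length=2 (matching 'df' starting at position 3)
LZ77 triple: (2, 2, 'f')


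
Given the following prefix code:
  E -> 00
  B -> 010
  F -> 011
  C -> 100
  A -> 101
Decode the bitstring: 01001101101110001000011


Decoding step by step:
Bits 010 -> B
Bits 011 -> F
Bits 011 -> F
Bits 011 -> F
Bits 100 -> C
Bits 010 -> B
Bits 00 -> E
Bits 011 -> F


Decoded message: BFFFCBEF


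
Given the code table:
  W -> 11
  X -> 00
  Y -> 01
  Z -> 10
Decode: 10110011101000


Decoding:
10 -> Z
11 -> W
00 -> X
11 -> W
10 -> Z
10 -> Z
00 -> X


Result: ZWXWZZX


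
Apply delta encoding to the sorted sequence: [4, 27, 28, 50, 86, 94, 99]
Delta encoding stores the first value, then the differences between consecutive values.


First value: 4
Deltas:
  27 - 4 = 23
  28 - 27 = 1
  50 - 28 = 22
  86 - 50 = 36
  94 - 86 = 8
  99 - 94 = 5


Delta encoded: [4, 23, 1, 22, 36, 8, 5]


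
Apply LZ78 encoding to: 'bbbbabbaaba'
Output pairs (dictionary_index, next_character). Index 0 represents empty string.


LZ78 encoding steps:
Dictionary: {0: ''}
Step 1: w='' (idx 0), next='b' -> output (0, 'b'), add 'b' as idx 1
Step 2: w='b' (idx 1), next='b' -> output (1, 'b'), add 'bb' as idx 2
Step 3: w='b' (idx 1), next='a' -> output (1, 'a'), add 'ba' as idx 3
Step 4: w='bb' (idx 2), next='a' -> output (2, 'a'), add 'bba' as idx 4
Step 5: w='' (idx 0), next='a' -> output (0, 'a'), add 'a' as idx 5
Step 6: w='ba' (idx 3), end of input -> output (3, '')


Encoded: [(0, 'b'), (1, 'b'), (1, 'a'), (2, 'a'), (0, 'a'), (3, '')]


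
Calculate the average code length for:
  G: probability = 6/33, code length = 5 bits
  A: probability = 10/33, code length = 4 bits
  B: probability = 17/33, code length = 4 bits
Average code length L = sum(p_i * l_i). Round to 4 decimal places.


Weighted contributions p_i * l_i:
  G: (6/33) * 5 = 30/33
  A: (10/33) * 4 = 40/33
  B: (17/33) * 4 = 68/33
Sum = (30 + 40 + 68)/33 = 138/33

L = 138/33 = 4.1818 bits/symbol


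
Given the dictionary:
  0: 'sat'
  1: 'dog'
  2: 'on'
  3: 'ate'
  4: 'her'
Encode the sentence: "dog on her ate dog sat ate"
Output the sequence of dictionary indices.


Look up each word in the dictionary:
  'dog' -> 1
  'on' -> 2
  'her' -> 4
  'ate' -> 3
  'dog' -> 1
  'sat' -> 0
  'ate' -> 3

Encoded: [1, 2, 4, 3, 1, 0, 3]


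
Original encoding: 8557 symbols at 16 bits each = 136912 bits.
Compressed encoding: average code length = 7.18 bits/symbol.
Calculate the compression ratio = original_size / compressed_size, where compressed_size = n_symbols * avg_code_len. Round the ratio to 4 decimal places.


original_size = n_symbols * orig_bits = 8557 * 16 = 136912 bits
compressed_size = n_symbols * avg_code_len = 8557 * 7.18 = 61439.26 bits
ratio = original_size / compressed_size = 136912 / 61439.26 = 2.2284

Compression ratio = 2.2284


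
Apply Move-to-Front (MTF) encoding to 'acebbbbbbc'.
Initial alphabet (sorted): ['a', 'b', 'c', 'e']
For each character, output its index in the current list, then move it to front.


MTF encoding:
'a': index 0 in ['a', 'b', 'c', 'e'] -> ['a', 'b', 'c', 'e']
'c': index 2 in ['a', 'b', 'c', 'e'] -> ['c', 'a', 'b', 'e']
'e': index 3 in ['c', 'a', 'b', 'e'] -> ['e', 'c', 'a', 'b']
'b': index 3 in ['e', 'c', 'a', 'b'] -> ['b', 'e', 'c', 'a']
'b': index 0 in ['b', 'e', 'c', 'a'] -> ['b', 'e', 'c', 'a']
'b': index 0 in ['b', 'e', 'c', 'a'] -> ['b', 'e', 'c', 'a']
'b': index 0 in ['b', 'e', 'c', 'a'] -> ['b', 'e', 'c', 'a']
'b': index 0 in ['b', 'e', 'c', 'a'] -> ['b', 'e', 'c', 'a']
'b': index 0 in ['b', 'e', 'c', 'a'] -> ['b', 'e', 'c', 'a']
'c': index 2 in ['b', 'e', 'c', 'a'] -> ['c', 'b', 'e', 'a']


Output: [0, 2, 3, 3, 0, 0, 0, 0, 0, 2]


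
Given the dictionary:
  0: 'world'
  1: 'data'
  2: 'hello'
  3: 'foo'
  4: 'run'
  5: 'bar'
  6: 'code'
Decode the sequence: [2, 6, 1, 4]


Look up each index in the dictionary:
  2 -> 'hello'
  6 -> 'code'
  1 -> 'data'
  4 -> 'run'

Decoded: "hello code data run"


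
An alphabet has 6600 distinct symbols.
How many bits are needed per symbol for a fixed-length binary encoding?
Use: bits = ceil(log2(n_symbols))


log2(6600) = 12.6883
Bracket: 2^12 = 4096 < 6600 <= 2^13 = 8192
So ceil(log2(6600)) = 13

bits = ceil(log2(6600)) = ceil(12.6883) = 13 bits


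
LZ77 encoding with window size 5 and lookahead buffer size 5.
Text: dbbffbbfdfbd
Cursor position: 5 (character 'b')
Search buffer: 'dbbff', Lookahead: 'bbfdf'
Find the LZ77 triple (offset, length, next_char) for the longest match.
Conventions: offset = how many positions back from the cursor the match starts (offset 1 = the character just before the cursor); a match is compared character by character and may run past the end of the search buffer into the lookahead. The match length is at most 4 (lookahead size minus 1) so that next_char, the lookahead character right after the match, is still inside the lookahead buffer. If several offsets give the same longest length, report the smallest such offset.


Try each offset into the search buffer:
  offset=1 (pos 4, char 'f'): match length 0
  offset=2 (pos 3, char 'f'): match length 0
  offset=3 (pos 2, char 'b'): match length 1
  offset=4 (pos 1, char 'b'): match length 3
  offset=5 (pos 0, char 'd'): match length 0
Longest match has length 3 at offset 4.
next_char = character at position 5 + 3 = 8 -> 'd'

Best match: offset=4, length=3 (matching 'bbf' starting at position 1)
LZ77 triple: (4, 3, 'd')


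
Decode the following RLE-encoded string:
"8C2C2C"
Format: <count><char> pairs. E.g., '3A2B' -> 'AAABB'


Expanding each <count><char> pair:
  8C -> 'CCCCCCCC'
  2C -> 'CC'
  2C -> 'CC'

Decoded = CCCCCCCCCCCC


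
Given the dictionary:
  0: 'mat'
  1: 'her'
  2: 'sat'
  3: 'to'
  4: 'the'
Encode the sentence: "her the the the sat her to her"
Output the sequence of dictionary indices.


Look up each word in the dictionary:
  'her' -> 1
  'the' -> 4
  'the' -> 4
  'the' -> 4
  'sat' -> 2
  'her' -> 1
  'to' -> 3
  'her' -> 1

Encoded: [1, 4, 4, 4, 2, 1, 3, 1]


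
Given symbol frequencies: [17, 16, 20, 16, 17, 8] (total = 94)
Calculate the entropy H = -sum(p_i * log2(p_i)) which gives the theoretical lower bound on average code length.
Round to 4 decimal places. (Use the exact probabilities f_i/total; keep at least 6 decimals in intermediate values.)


Per-symbol terms -p_i * log2(p_i) with p_i = f_i/94:
  p = 17/94 = 0.180851: log2(p) = -2.467126, -p*log2(p) = 0.446182
  p = 16/94 = 0.170213: log2(p) = -2.554589, -p*log2(p) = 0.434824
  p = 20/94 = 0.212766: log2(p) = -2.232661, -p*log2(p) = 0.475034
  p = 16/94 = 0.170213: log2(p) = -2.554589, -p*log2(p) = 0.434824
  p = 17/94 = 0.180851: log2(p) = -2.467126, -p*log2(p) = 0.446182
  p = 8/94 = 0.085106: log2(p) = -3.554589, -p*log2(p) = 0.302518
H = 0.446182 + 0.434824 + 0.475034 + 0.434824 + 0.446182 + 0.302518 = 2.539564

H = 2.5396 bits/symbol


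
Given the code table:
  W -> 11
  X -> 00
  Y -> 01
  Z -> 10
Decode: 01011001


Decoding:
01 -> Y
01 -> Y
10 -> Z
01 -> Y


Result: YYZY


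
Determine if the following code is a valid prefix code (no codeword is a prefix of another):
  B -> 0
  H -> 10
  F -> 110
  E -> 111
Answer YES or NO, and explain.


Checking each pair (does one codeword prefix another?):
  B='0' vs H='10': no prefix
  B='0' vs F='110': no prefix
  B='0' vs E='111': no prefix
  H='10' vs B='0': no prefix
  H='10' vs F='110': no prefix
  H='10' vs E='111': no prefix
  F='110' vs B='0': no prefix
  F='110' vs H='10': no prefix
  F='110' vs E='111': no prefix
  E='111' vs B='0': no prefix
  E='111' vs H='10': no prefix
  E='111' vs F='110': no prefix
No violation found over all pairs.

YES -- this is a valid prefix code. No codeword is a prefix of any other codeword.


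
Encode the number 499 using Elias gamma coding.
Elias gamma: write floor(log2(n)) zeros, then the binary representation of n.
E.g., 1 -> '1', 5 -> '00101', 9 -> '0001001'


num_bits = floor(log2(499)) + 1 = 9
leading_zeros = num_bits - 1 = 8
binary(499) = 111110011

Elias gamma(499) = '00000000' + '111110011' = 00000000111110011 (17 bits)


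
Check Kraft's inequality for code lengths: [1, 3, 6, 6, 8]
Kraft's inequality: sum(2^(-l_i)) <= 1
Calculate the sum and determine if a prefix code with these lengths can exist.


Sum = 2^(-1) + 2^(-3) + 2^(-6) + 2^(-6) + 2^(-8)
    = 0.5 + 0.125 + 0.015625 + 0.015625 + 0.00390625
    = 169/256 = 0.66015625
Since 0.66015625 <= 1, Kraft's inequality IS satisfied.
A prefix code with these lengths CAN exist.

Kraft sum = 0.66015625. Satisfied.


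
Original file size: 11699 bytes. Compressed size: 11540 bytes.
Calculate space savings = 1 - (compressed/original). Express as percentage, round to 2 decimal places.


ratio = compressed/original = 11540/11699 = 0.986409
savings = 1 - ratio = 1 - 0.986409 = 0.013591
as a percentage: 0.013591 * 100 = 1.36%

Space savings = 1 - 11540/11699 = 1.36%


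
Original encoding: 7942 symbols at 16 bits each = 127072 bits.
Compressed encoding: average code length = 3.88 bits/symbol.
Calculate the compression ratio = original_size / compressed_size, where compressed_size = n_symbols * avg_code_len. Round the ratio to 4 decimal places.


original_size = n_symbols * orig_bits = 7942 * 16 = 127072 bits
compressed_size = n_symbols * avg_code_len = 7942 * 3.88 = 30814.96 bits
ratio = original_size / compressed_size = 127072 / 30814.96 = 4.1237

Compression ratio = 4.1237


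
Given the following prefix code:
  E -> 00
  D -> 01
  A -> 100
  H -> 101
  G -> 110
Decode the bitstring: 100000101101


Decoding step by step:
Bits 100 -> A
Bits 00 -> E
Bits 01 -> D
Bits 01 -> D
Bits 101 -> H


Decoded message: AEDDH


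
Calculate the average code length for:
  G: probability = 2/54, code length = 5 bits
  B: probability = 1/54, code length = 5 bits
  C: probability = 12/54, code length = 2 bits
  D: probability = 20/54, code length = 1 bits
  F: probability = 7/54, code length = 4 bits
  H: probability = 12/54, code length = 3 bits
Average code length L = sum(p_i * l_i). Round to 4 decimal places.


Weighted contributions p_i * l_i:
  G: (2/54) * 5 = 10/54
  B: (1/54) * 5 = 5/54
  C: (12/54) * 2 = 24/54
  D: (20/54) * 1 = 20/54
  F: (7/54) * 4 = 28/54
  H: (12/54) * 3 = 36/54
Sum = (10 + 5 + 24 + 20 + 28 + 36)/54 = 123/54

L = 123/54 = 2.2778 bits/symbol


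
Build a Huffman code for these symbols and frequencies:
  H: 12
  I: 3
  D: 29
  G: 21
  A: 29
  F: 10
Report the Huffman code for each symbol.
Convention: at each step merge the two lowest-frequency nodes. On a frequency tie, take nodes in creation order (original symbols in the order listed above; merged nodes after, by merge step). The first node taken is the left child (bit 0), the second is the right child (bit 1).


Huffman tree construction:
Step 1: Merge I(3) + F(10) = 13
Step 2: Merge H(12) + (I+F)(13) = 25
Step 3: Merge G(21) + (H+(I+F))(25) = 46
Step 4: Merge D(29) + A(29) = 58
Step 5: Merge (G+(H+(I+F)))(46) + (D+A)(58) = 104
Read each symbol's code off the tree from the root (left child = 0, right child = 1).

Codes:
  H: 010 (length 3)
  I: 0110 (length 4)
  D: 10 (length 2)
  G: 00 (length 2)
  A: 11 (length 2)
  F: 0111 (length 4)
Average code length: 246/104 = 2.3654 bits/symbol


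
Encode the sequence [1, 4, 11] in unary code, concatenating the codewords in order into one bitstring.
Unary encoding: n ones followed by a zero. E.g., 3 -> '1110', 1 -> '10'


Encode each number as n ones followed by a terminating 0:
  1 -> 10 (2 bits)
  4 -> 11110 (5 bits)
  11 -> 111111111110 (12 bits)
Total length = 2 + 5 + 12 = 19 bits.

Unary([1, 4, 11]) = 1011110111111111110 (19 bits)


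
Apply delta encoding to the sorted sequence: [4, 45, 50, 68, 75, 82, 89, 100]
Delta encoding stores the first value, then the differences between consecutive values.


First value: 4
Deltas:
  45 - 4 = 41
  50 - 45 = 5
  68 - 50 = 18
  75 - 68 = 7
  82 - 75 = 7
  89 - 82 = 7
  100 - 89 = 11


Delta encoded: [4, 41, 5, 18, 7, 7, 7, 11]


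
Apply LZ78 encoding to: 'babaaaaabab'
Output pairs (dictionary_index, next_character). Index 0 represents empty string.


LZ78 encoding steps:
Dictionary: {0: ''}
Step 1: w='' (idx 0), next='b' -> output (0, 'b'), add 'b' as idx 1
Step 2: w='' (idx 0), next='a' -> output (0, 'a'), add 'a' as idx 2
Step 3: w='b' (idx 1), next='a' -> output (1, 'a'), add 'ba' as idx 3
Step 4: w='a' (idx 2), next='a' -> output (2, 'a'), add 'aa' as idx 4
Step 5: w='aa' (idx 4), next='b' -> output (4, 'b'), add 'aab' as idx 5
Step 6: w='a' (idx 2), next='b' -> output (2, 'b'), add 'ab' as idx 6


Encoded: [(0, 'b'), (0, 'a'), (1, 'a'), (2, 'a'), (4, 'b'), (2, 'b')]


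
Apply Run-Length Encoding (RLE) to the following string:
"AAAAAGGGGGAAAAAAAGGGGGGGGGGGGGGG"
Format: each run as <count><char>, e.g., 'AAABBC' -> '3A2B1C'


Scanning runs left to right:
  i=0: run of 'A' x 5 -> '5A'
  i=5: run of 'G' x 5 -> '5G'
  i=10: run of 'A' x 7 -> '7A'
  i=17: run of 'G' x 15 -> '15G'

RLE = 5A5G7A15G


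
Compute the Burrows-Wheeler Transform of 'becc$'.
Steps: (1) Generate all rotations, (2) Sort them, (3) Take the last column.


Rotations (sorted):
  0: $becc -> last char: c
  1: becc$ -> last char: $
  2: c$bec -> last char: c
  3: cc$be -> last char: e
  4: ecc$b -> last char: b


BWT = c$ceb


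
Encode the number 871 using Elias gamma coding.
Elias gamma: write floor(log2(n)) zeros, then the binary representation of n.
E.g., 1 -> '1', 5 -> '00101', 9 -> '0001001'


num_bits = floor(log2(871)) + 1 = 10
leading_zeros = num_bits - 1 = 9
binary(871) = 1101100111

Elias gamma(871) = '000000000' + '1101100111' = 0000000001101100111 (19 bits)


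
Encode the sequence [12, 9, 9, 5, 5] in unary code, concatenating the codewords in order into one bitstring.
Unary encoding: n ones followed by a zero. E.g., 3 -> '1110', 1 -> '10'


Encode each number as n ones followed by a terminating 0:
  12 -> 1111111111110 (13 bits)
  9 -> 1111111110 (10 bits)
  9 -> 1111111110 (10 bits)
  5 -> 111110 (6 bits)
  5 -> 111110 (6 bits)
Total length = 13 + 10 + 10 + 6 + 6 = 45 bits.

Unary([12, 9, 9, 5, 5]) = 111111111111011111111101111111110111110111110 (45 bits)


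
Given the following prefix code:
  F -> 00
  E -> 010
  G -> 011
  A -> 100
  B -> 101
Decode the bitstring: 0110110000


Decoding step by step:
Bits 011 -> G
Bits 011 -> G
Bits 00 -> F
Bits 00 -> F


Decoded message: GGFF


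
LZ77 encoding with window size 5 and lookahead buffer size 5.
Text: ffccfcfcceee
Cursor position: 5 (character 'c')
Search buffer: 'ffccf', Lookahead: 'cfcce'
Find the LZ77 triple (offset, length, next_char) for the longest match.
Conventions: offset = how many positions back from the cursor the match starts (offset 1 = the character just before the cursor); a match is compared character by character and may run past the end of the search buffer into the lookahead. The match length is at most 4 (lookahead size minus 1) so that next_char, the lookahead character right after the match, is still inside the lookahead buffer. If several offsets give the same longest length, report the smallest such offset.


Try each offset into the search buffer:
  offset=1 (pos 4, char 'f'): match length 0
  offset=2 (pos 3, char 'c'): match length 3
  offset=3 (pos 2, char 'c'): match length 1
  offset=4 (pos 1, char 'f'): match length 0
  offset=5 (pos 0, char 'f'): match length 0
Longest match has length 3 at offset 2.
next_char = character at position 5 + 3 = 8 -> 'c'

Best match: offset=2, length=3 (matching 'cfc' starting at position 3)
LZ77 triple: (2, 3, 'c')


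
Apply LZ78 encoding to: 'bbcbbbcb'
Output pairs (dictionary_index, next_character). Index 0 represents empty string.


LZ78 encoding steps:
Dictionary: {0: ''}
Step 1: w='' (idx 0), next='b' -> output (0, 'b'), add 'b' as idx 1
Step 2: w='b' (idx 1), next='c' -> output (1, 'c'), add 'bc' as idx 2
Step 3: w='b' (idx 1), next='b' -> output (1, 'b'), add 'bb' as idx 3
Step 4: w='bc' (idx 2), next='b' -> output (2, 'b'), add 'bcb' as idx 4


Encoded: [(0, 'b'), (1, 'c'), (1, 'b'), (2, 'b')]


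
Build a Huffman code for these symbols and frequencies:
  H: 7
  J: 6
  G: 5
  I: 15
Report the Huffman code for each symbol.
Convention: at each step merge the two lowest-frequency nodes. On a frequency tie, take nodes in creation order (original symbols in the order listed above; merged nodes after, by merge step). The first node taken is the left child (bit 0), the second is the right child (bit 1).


Huffman tree construction:
Step 1: Merge G(5) + J(6) = 11
Step 2: Merge H(7) + (G+J)(11) = 18
Step 3: Merge I(15) + (H+(G+J))(18) = 33
Read each symbol's code off the tree from the root (left child = 0, right child = 1).

Codes:
  H: 10 (length 2)
  J: 111 (length 3)
  G: 110 (length 3)
  I: 0 (length 1)
Average code length: 62/33 = 1.8788 bits/symbol


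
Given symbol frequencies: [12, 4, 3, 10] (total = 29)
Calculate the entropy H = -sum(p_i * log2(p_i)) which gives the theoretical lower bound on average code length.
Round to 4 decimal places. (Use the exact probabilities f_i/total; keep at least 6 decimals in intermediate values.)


Per-symbol terms -p_i * log2(p_i) with p_i = f_i/29:
  p = 12/29 = 0.413793: log2(p) = -1.273018, -p*log2(p) = 0.526766
  p = 4/29 = 0.137931: log2(p) = -2.857981, -p*log2(p) = 0.394204
  p = 3/29 = 0.103448: log2(p) = -3.273018, -p*log2(p) = 0.338588
  p = 10/29 = 0.344828: log2(p) = -1.536053, -p*log2(p) = 0.529673
H = 0.526766 + 0.394204 + 0.338588 + 0.529673 = 1.789231

H = 1.7892 bits/symbol


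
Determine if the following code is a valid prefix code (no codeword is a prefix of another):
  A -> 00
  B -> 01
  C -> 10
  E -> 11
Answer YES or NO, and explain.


Checking each pair (does one codeword prefix another?):
  A='00' vs B='01': no prefix
  A='00' vs C='10': no prefix
  A='00' vs E='11': no prefix
  B='01' vs A='00': no prefix
  B='01' vs C='10': no prefix
  B='01' vs E='11': no prefix
  C='10' vs A='00': no prefix
  C='10' vs B='01': no prefix
  C='10' vs E='11': no prefix
  E='11' vs A='00': no prefix
  E='11' vs B='01': no prefix
  E='11' vs C='10': no prefix
No violation found over all pairs.

YES -- this is a valid prefix code. No codeword is a prefix of any other codeword.


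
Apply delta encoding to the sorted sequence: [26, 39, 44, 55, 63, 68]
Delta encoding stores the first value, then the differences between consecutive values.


First value: 26
Deltas:
  39 - 26 = 13
  44 - 39 = 5
  55 - 44 = 11
  63 - 55 = 8
  68 - 63 = 5


Delta encoded: [26, 13, 5, 11, 8, 5]


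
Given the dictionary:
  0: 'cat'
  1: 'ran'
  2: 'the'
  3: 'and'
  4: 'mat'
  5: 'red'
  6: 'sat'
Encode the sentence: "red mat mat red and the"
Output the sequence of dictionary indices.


Look up each word in the dictionary:
  'red' -> 5
  'mat' -> 4
  'mat' -> 4
  'red' -> 5
  'and' -> 3
  'the' -> 2

Encoded: [5, 4, 4, 5, 3, 2]


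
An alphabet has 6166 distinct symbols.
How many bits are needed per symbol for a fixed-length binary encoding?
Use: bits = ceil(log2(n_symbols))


log2(6166) = 12.5901
Bracket: 2^12 = 4096 < 6166 <= 2^13 = 8192
So ceil(log2(6166)) = 13

bits = ceil(log2(6166)) = ceil(12.5901) = 13 bits


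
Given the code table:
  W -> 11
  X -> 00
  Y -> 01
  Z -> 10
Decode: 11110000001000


Decoding:
11 -> W
11 -> W
00 -> X
00 -> X
00 -> X
10 -> Z
00 -> X


Result: WWXXXZX


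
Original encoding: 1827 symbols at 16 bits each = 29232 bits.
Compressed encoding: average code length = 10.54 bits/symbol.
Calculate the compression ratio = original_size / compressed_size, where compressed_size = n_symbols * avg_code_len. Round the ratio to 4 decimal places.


original_size = n_symbols * orig_bits = 1827 * 16 = 29232 bits
compressed_size = n_symbols * avg_code_len = 1827 * 10.54 = 19256.58 bits
ratio = original_size / compressed_size = 29232 / 19256.58 = 1.518

Compression ratio = 1.518


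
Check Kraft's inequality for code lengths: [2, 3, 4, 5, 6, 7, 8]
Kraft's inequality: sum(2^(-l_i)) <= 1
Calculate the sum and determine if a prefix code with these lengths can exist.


Sum = 2^(-2) + 2^(-3) + 2^(-4) + 2^(-5) + 2^(-6) + 2^(-7) + 2^(-8)
    = 0.25 + 0.125 + 0.0625 + 0.03125 + 0.015625 + 0.0078125 + 0.00390625
    = 127/256 = 0.49609375
Since 0.49609375 <= 1, Kraft's inequality IS satisfied.
A prefix code with these lengths CAN exist.

Kraft sum = 0.49609375. Satisfied.


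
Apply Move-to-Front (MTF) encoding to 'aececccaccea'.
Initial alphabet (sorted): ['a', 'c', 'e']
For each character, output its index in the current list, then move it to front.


MTF encoding:
'a': index 0 in ['a', 'c', 'e'] -> ['a', 'c', 'e']
'e': index 2 in ['a', 'c', 'e'] -> ['e', 'a', 'c']
'c': index 2 in ['e', 'a', 'c'] -> ['c', 'e', 'a']
'e': index 1 in ['c', 'e', 'a'] -> ['e', 'c', 'a']
'c': index 1 in ['e', 'c', 'a'] -> ['c', 'e', 'a']
'c': index 0 in ['c', 'e', 'a'] -> ['c', 'e', 'a']
'c': index 0 in ['c', 'e', 'a'] -> ['c', 'e', 'a']
'a': index 2 in ['c', 'e', 'a'] -> ['a', 'c', 'e']
'c': index 1 in ['a', 'c', 'e'] -> ['c', 'a', 'e']
'c': index 0 in ['c', 'a', 'e'] -> ['c', 'a', 'e']
'e': index 2 in ['c', 'a', 'e'] -> ['e', 'c', 'a']
'a': index 2 in ['e', 'c', 'a'] -> ['a', 'e', 'c']


Output: [0, 2, 2, 1, 1, 0, 0, 2, 1, 0, 2, 2]


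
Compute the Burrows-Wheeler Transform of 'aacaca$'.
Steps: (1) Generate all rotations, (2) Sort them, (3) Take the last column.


Rotations (sorted):
  0: $aacaca -> last char: a
  1: a$aacac -> last char: c
  2: aacaca$ -> last char: $
  3: aca$aac -> last char: c
  4: acaca$a -> last char: a
  5: ca$aaca -> last char: a
  6: caca$aa -> last char: a


BWT = ac$caaa


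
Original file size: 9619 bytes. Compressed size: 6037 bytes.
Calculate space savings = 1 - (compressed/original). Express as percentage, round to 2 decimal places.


ratio = compressed/original = 6037/9619 = 0.627612
savings = 1 - ratio = 1 - 0.627612 = 0.372388
as a percentage: 0.372388 * 100 = 37.24%

Space savings = 1 - 6037/9619 = 37.24%


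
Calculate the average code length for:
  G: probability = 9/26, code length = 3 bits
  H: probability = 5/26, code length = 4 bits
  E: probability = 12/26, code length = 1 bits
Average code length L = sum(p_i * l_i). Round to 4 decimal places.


Weighted contributions p_i * l_i:
  G: (9/26) * 3 = 27/26
  H: (5/26) * 4 = 20/26
  E: (12/26) * 1 = 12/26
Sum = (27 + 20 + 12)/26 = 59/26

L = 59/26 = 2.2692 bits/symbol
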